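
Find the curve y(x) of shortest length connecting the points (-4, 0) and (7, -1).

Arc-length functional: J[y] = ∫ sqrt(1 + (y')^2) dx.
Lagrangian L = sqrt(1 + (y')^2) has no explicit y dependence, so ∂L/∂y = 0 and the Euler-Lagrange equation gives
    d/dx( y' / sqrt(1 + (y')^2) ) = 0  ⇒  y' / sqrt(1 + (y')^2) = const.
Hence y' is constant, so y(x) is affine.
Fitting the endpoints (-4, 0) and (7, -1):
    slope m = ((-1) − 0) / (7 − (-4)) = -1/11,
    intercept c = 0 − m·(-4) = -4/11.
Extremal: y(x) = (-1/11) x - 4/11.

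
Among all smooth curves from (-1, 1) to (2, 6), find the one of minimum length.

Arc-length functional: J[y] = ∫ sqrt(1 + (y')^2) dx.
Lagrangian L = sqrt(1 + (y')^2) has no explicit y dependence, so ∂L/∂y = 0 and the Euler-Lagrange equation gives
    d/dx( y' / sqrt(1 + (y')^2) ) = 0  ⇒  y' / sqrt(1 + (y')^2) = const.
Hence y' is constant, so y(x) is affine.
Fitting the endpoints (-1, 1) and (2, 6):
    slope m = (6 − 1) / (2 − (-1)) = 5/3,
    intercept c = 1 − m·(-1) = 8/3.
Extremal: y(x) = (5/3) x + 8/3.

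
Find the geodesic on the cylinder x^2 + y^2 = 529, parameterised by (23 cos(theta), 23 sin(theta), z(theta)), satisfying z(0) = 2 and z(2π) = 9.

Parameterise the cylinder of radius R = 23 as
    r(θ) = (23 cos θ, 23 sin θ, z(θ)).
The arc-length element is
    ds = sqrt(529 + (dz/dθ)^2) dθ,
so the Lagrangian is L = sqrt(529 + z'^2).
L depends on z' only, not on z or θ, so ∂L/∂z = 0 and
    ∂L/∂z' = z' / sqrt(529 + z'^2).
The Euler-Lagrange equation gives
    d/dθ( z' / sqrt(529 + z'^2) ) = 0,
so z' is constant. Integrating once:
    z(θ) = a θ + b,
a helix on the cylinder (a straight line when the cylinder is unrolled). The constants a, b are determined by the endpoint conditions.
With endpoint conditions z(0) = 2 and z(2π) = 9: from z(0) = b we get b = 2, and a·2π + 2 = 9 gives a = 7/(2π), so
    z(θ) = (7/(2π)) θ + 2.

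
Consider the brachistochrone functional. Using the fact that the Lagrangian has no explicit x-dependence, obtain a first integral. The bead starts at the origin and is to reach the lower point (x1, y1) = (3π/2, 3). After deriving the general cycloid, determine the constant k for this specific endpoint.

The Lagrangian L = sqrt((1 + y'^2) / y) has no explicit x dependence, so the Beltrami identity applies:
    L − y' ∂L/∂y' = C.
Compute ∂L/∂y' = y' / sqrt(y (1 + y'^2)).
Substitute:
    sqrt((1 + y'^2)/y) − y'·y' / sqrt(y (1 + y'^2))
    = (1 + y'^2) / sqrt(y (1 + y'^2)) − y'^2 / sqrt(y (1 + y'^2))
    = 1 / sqrt(y (1 + y'^2)) = C.
Squaring and rearranging gives the first integral
    y (1 + y'^2) = 1/C^2 =: k   (constant).
Solving this first-order ODE by the substitution
    y = (k/2)(1 − cos θ)
yields the cycloid parameterisation
    x(θ) = (k/2)(θ − sin θ),   y(θ) = (k/2)(1 − cos θ).
The constant k is fixed by the endpoint condition.
Now fit the given lower endpoint (x1, y1) = (3π/2, 3). At the bottom of the first arch (θ = π), the parametric equations give
    y(π) = (k/2)(1 − cos π) = k,
    x(π) = (k/2)(π − sin π) = kπ/2.
Matching y(π) = 3 gives k = 3, consistent with x(π) = 3π/2. Therefore the specific cycloid is
    x(θ) = (3/2)(θ − sin θ),   y(θ) = (3/2)(1 − cos θ).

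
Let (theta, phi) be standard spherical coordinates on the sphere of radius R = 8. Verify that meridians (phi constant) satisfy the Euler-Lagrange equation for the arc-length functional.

On the sphere of radius R = 8 with spherical coordinates (θ, φ), the induced metric is
    ds^2 = 64(dθ^2 + sin^2(θ) dφ^2).
Using θ as the parameter, the arc-length functional becomes
    J[φ] = ∫ 8 sqrt(1 + sin^2(θ) (dφ/dθ)^2) dθ.
So L = 8 sqrt(1 + sin^2(θ) φ'^2). Compute
    ∂L/∂φ = 0  (L has no explicit φ dependence),
    ∂L/∂φ' = 8 sin^2(θ) φ' / sqrt(1 + sin^2(θ) φ'^2).
For the candidate φ(θ) = c (constant), φ' = 0, so ∂L/∂φ' evaluated along the candidate vanishes, and ∂L/∂φ is identically zero. Hence
    d/dθ(∂L/∂φ') − ∂L/∂φ = 0
is satisfied. Therefore meridians φ = const are extremals of arc length — they are geodesics on the sphere.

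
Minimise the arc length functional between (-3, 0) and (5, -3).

Arc-length functional: J[y] = ∫ sqrt(1 + (y')^2) dx.
Lagrangian L = sqrt(1 + (y')^2) has no explicit y dependence, so ∂L/∂y = 0 and the Euler-Lagrange equation gives
    d/dx( y' / sqrt(1 + (y')^2) ) = 0  ⇒  y' / sqrt(1 + (y')^2) = const.
Hence y' is constant, so y(x) is affine.
Fitting the endpoints (-3, 0) and (5, -3):
    slope m = ((-3) − 0) / (5 − (-3)) = -3/8,
    intercept c = 0 − m·(-3) = -9/8.
Extremal: y(x) = (-3/8) x - 9/8.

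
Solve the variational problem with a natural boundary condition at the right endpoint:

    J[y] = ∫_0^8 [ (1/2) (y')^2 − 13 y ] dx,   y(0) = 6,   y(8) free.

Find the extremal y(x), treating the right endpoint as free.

The Lagrangian L = (1/2) (y')^2 − 13 y gives
    ∂L/∂y = −13,   ∂L/∂y' = y'.
Euler-Lagrange: d/dx(y') − (−13) = 0, i.e. y'' + 13 = 0, so
    y(x) = −(13/2) x^2 + C1 x + C2.
Fixed left endpoint y(0) = 6 ⇒ C2 = 6.
The right endpoint x = 8 is free, so the natural (transversality) condition is ∂L/∂y' |_{x=8} = 0, i.e. y'(8) = 0.
Compute y'(x) = −13 x + C1, so y'(8) = −104 + C1 = 0 ⇒ C1 = 104.
Therefore the extremal is
    y(x) = −(13/2) x^2 + 104 x + 6.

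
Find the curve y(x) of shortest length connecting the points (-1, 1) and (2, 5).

Arc-length functional: J[y] = ∫ sqrt(1 + (y')^2) dx.
Lagrangian L = sqrt(1 + (y')^2) has no explicit y dependence, so ∂L/∂y = 0 and the Euler-Lagrange equation gives
    d/dx( y' / sqrt(1 + (y')^2) ) = 0  ⇒  y' / sqrt(1 + (y')^2) = const.
Hence y' is constant, so y(x) is affine.
Fitting the endpoints (-1, 1) and (2, 5):
    slope m = (5 − 1) / (2 − (-1)) = 4/3,
    intercept c = 1 − m·(-1) = 7/3.
Extremal: y(x) = (4/3) x + 7/3.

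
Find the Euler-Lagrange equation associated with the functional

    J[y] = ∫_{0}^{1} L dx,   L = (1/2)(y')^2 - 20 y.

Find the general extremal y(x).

The Lagrangian is L = (1/2)(y')^2 - 20 y.
∂L/∂y = -20.
∂L/∂y' = y'.
The Euler-Lagrange equation d/dx(∂L/∂y') − ∂L/∂y = 0 becomes:
    y'' + 20 = 0
General solution: y(x) = -10 x^2 + A x + B, where A and B are arbitrary constants fixed by the endpoint conditions.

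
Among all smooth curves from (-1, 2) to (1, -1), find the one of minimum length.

Arc-length functional: J[y] = ∫ sqrt(1 + (y')^2) dx.
Lagrangian L = sqrt(1 + (y')^2) has no explicit y dependence, so ∂L/∂y = 0 and the Euler-Lagrange equation gives
    d/dx( y' / sqrt(1 + (y')^2) ) = 0  ⇒  y' / sqrt(1 + (y')^2) = const.
Hence y' is constant, so y(x) is affine.
Fitting the endpoints (-1, 2) and (1, -1):
    slope m = ((-1) − 2) / (1 − (-1)) = -3/2,
    intercept c = 2 − m·(-1) = 1/2.
Extremal: y(x) = (-3/2) x + 1/2.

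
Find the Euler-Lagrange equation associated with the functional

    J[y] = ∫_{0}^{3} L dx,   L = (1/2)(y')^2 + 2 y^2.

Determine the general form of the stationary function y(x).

The Lagrangian is L = (1/2)(y')^2 + 2 y^2.
∂L/∂y = 4y.
∂L/∂y' = y'.
The Euler-Lagrange equation d/dx(∂L/∂y') − ∂L/∂y = 0 becomes:
    y'' - 4 y = 0
General solution: y(x) = A e^(2x) + B e^(-2x), where A and B are arbitrary constants fixed by the endpoint conditions.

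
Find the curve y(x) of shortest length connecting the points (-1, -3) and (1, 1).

Arc-length functional: J[y] = ∫ sqrt(1 + (y')^2) dx.
Lagrangian L = sqrt(1 + (y')^2) has no explicit y dependence, so ∂L/∂y = 0 and the Euler-Lagrange equation gives
    d/dx( y' / sqrt(1 + (y')^2) ) = 0  ⇒  y' / sqrt(1 + (y')^2) = const.
Hence y' is constant, so y(x) is affine.
Fitting the endpoints (-1, -3) and (1, 1):
    slope m = (1 − (-3)) / (1 − (-1)) = 2,
    intercept c = (-3) − m·(-1) = -1.
Extremal: y(x) = 2 x - 1.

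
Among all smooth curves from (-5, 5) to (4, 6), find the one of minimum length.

Arc-length functional: J[y] = ∫ sqrt(1 + (y')^2) dx.
Lagrangian L = sqrt(1 + (y')^2) has no explicit y dependence, so ∂L/∂y = 0 and the Euler-Lagrange equation gives
    d/dx( y' / sqrt(1 + (y')^2) ) = 0  ⇒  y' / sqrt(1 + (y')^2) = const.
Hence y' is constant, so y(x) is affine.
Fitting the endpoints (-5, 5) and (4, 6):
    slope m = (6 − 5) / (4 − (-5)) = 1/9,
    intercept c = 5 − m·(-5) = 50/9.
Extremal: y(x) = (1/9) x + 50/9.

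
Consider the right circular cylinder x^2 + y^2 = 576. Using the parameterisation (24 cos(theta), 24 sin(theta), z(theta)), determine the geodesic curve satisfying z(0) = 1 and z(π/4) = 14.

Parameterise the cylinder of radius R = 24 as
    r(θ) = (24 cos θ, 24 sin θ, z(θ)).
The arc-length element is
    ds = sqrt(576 + (dz/dθ)^2) dθ,
so the Lagrangian is L = sqrt(576 + z'^2).
L depends on z' only, not on z or θ, so ∂L/∂z = 0 and
    ∂L/∂z' = z' / sqrt(576 + z'^2).
The Euler-Lagrange equation gives
    d/dθ( z' / sqrt(576 + z'^2) ) = 0,
so z' is constant. Integrating once:
    z(θ) = a θ + b,
a helix on the cylinder (a straight line when the cylinder is unrolled). The constants a, b are determined by the endpoint conditions.
With endpoint conditions z(0) = 1 and z(π/4) = 14: from z(0) = b we get b = 1, and a·π/4 + 1 = 14 gives a = 52/π, so
    z(θ) = (52/π) θ + 1.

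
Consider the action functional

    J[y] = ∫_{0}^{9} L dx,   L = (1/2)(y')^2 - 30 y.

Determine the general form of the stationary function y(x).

The Lagrangian is L = (1/2)(y')^2 - 30 y.
∂L/∂y = -30.
∂L/∂y' = y'.
The Euler-Lagrange equation d/dx(∂L/∂y') − ∂L/∂y = 0 becomes:
    y'' + 30 = 0
General solution: y(x) = -15 x^2 + A x + B, where A and B are arbitrary constants fixed by the endpoint conditions.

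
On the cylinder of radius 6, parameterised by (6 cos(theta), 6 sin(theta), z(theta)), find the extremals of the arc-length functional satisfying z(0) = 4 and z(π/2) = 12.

Parameterise the cylinder of radius R = 6 as
    r(θ) = (6 cos θ, 6 sin θ, z(θ)).
The arc-length element is
    ds = sqrt(36 + (dz/dθ)^2) dθ,
so the Lagrangian is L = sqrt(36 + z'^2).
L depends on z' only, not on z or θ, so ∂L/∂z = 0 and
    ∂L/∂z' = z' / sqrt(36 + z'^2).
The Euler-Lagrange equation gives
    d/dθ( z' / sqrt(36 + z'^2) ) = 0,
so z' is constant. Integrating once:
    z(θ) = a θ + b,
a helix on the cylinder (a straight line when the cylinder is unrolled). The constants a, b are determined by the endpoint conditions.
With endpoint conditions z(0) = 4 and z(π/2) = 12: from z(0) = b we get b = 4, and a·π/2 + 4 = 12 gives a = 16/π, so
    z(θ) = (16/π) θ + 4.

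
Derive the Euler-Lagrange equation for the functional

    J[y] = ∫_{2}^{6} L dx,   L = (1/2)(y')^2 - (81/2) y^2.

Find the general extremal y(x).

The Lagrangian is L = (1/2)(y')^2 - (81/2) y^2.
∂L/∂y = -81y.
∂L/∂y' = y'.
The Euler-Lagrange equation d/dx(∂L/∂y') − ∂L/∂y = 0 becomes:
    y'' + 81 y = 0
General solution: y(x) = A sin(9x) + B cos(9x), where A and B are arbitrary constants fixed by the endpoint conditions.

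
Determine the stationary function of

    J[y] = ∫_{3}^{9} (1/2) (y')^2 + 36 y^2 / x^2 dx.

The Lagrangian is L = (1/2) (y')^2 + 36 y^2 / x^2.
Compute ∂L/∂y = 72y/x^2, ∂L/∂y' = y'.
The Euler-Lagrange equation d/dx(∂L/∂y') − ∂L/∂y = 0 reduces to
    y'' − 72/x^2 · y = 0  (x > 0).
Its general solution is
    y(x) = A x^9 + B x^(-8),
with A, B fixed by the endpoint conditions.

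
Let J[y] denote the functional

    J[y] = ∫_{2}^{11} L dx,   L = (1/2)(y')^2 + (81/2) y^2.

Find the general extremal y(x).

The Lagrangian is L = (1/2)(y')^2 + (81/2) y^2.
∂L/∂y = 81y.
∂L/∂y' = y'.
The Euler-Lagrange equation d/dx(∂L/∂y') − ∂L/∂y = 0 becomes:
    y'' - 81 y = 0
General solution: y(x) = A e^(9x) + B e^(-9x), where A and B are arbitrary constants fixed by the endpoint conditions.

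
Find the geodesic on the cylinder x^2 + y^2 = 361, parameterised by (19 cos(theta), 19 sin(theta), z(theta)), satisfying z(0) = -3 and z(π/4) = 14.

Parameterise the cylinder of radius R = 19 as
    r(θ) = (19 cos θ, 19 sin θ, z(θ)).
The arc-length element is
    ds = sqrt(361 + (dz/dθ)^2) dθ,
so the Lagrangian is L = sqrt(361 + z'^2).
L depends on z' only, not on z or θ, so ∂L/∂z = 0 and
    ∂L/∂z' = z' / sqrt(361 + z'^2).
The Euler-Lagrange equation gives
    d/dθ( z' / sqrt(361 + z'^2) ) = 0,
so z' is constant. Integrating once:
    z(θ) = a θ + b,
a helix on the cylinder (a straight line when the cylinder is unrolled). The constants a, b are determined by the endpoint conditions.
With endpoint conditions z(0) = -3 and z(π/4) = 14: from z(0) = b we get b = -3, and a·π/4 + -3 = 14 gives a = 68/π, so
    z(θ) = (68/π) θ − 3.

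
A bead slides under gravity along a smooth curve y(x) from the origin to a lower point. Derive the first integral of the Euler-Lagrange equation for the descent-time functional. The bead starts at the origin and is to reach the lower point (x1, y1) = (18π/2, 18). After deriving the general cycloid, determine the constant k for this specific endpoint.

The Lagrangian L = sqrt((1 + y'^2) / y) has no explicit x dependence, so the Beltrami identity applies:
    L − y' ∂L/∂y' = C.
Compute ∂L/∂y' = y' / sqrt(y (1 + y'^2)).
Substitute:
    sqrt((1 + y'^2)/y) − y'·y' / sqrt(y (1 + y'^2))
    = (1 + y'^2) / sqrt(y (1 + y'^2)) − y'^2 / sqrt(y (1 + y'^2))
    = 1 / sqrt(y (1 + y'^2)) = C.
Squaring and rearranging gives the first integral
    y (1 + y'^2) = 1/C^2 =: k   (constant).
Solving this first-order ODE by the substitution
    y = (k/2)(1 − cos θ)
yields the cycloid parameterisation
    x(θ) = (k/2)(θ − sin θ),   y(θ) = (k/2)(1 − cos θ).
The constant k is fixed by the endpoint condition.
Now fit the given lower endpoint (x1, y1) = (18π/2, 18). At the bottom of the first arch (θ = π), the parametric equations give
    y(π) = (k/2)(1 − cos π) = k,
    x(π) = (k/2)(π − sin π) = kπ/2.
Matching y(π) = 18 gives k = 18, consistent with x(π) = 18π/2. Therefore the specific cycloid is
    x(θ) = (18/2)(θ − sin θ),   y(θ) = (18/2)(1 − cos θ).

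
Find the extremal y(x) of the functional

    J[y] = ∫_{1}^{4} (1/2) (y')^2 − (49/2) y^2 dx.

The Lagrangian is L = (1/2) (y')^2 − (49/2) y^2.
Compute ∂L/∂y = -49y, ∂L/∂y' = y'.
The Euler-Lagrange equation d/dx(∂L/∂y') − ∂L/∂y = 0 reduces to
    y'' + 49 y = 0.
Its general solution is
    y(x) = A sin(7x) + B cos(7x),
with A, B fixed by the endpoint conditions.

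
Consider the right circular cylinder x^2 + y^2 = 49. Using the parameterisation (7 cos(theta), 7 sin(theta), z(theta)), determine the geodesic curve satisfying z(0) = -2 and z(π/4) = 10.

Parameterise the cylinder of radius R = 7 as
    r(θ) = (7 cos θ, 7 sin θ, z(θ)).
The arc-length element is
    ds = sqrt(49 + (dz/dθ)^2) dθ,
so the Lagrangian is L = sqrt(49 + z'^2).
L depends on z' only, not on z or θ, so ∂L/∂z = 0 and
    ∂L/∂z' = z' / sqrt(49 + z'^2).
The Euler-Lagrange equation gives
    d/dθ( z' / sqrt(49 + z'^2) ) = 0,
so z' is constant. Integrating once:
    z(θ) = a θ + b,
a helix on the cylinder (a straight line when the cylinder is unrolled). The constants a, b are determined by the endpoint conditions.
With endpoint conditions z(0) = -2 and z(π/4) = 10: from z(0) = b we get b = -2, and a·π/4 + -2 = 10 gives a = 48/π, so
    z(θ) = (48/π) θ − 2.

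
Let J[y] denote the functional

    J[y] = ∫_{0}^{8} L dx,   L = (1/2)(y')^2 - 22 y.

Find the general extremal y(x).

The Lagrangian is L = (1/2)(y')^2 - 22 y.
∂L/∂y = -22.
∂L/∂y' = y'.
The Euler-Lagrange equation d/dx(∂L/∂y') − ∂L/∂y = 0 becomes:
    y'' + 22 = 0
General solution: y(x) = -11 x^2 + A x + B, where A and B are arbitrary constants fixed by the endpoint conditions.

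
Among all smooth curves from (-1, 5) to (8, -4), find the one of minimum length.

Arc-length functional: J[y] = ∫ sqrt(1 + (y')^2) dx.
Lagrangian L = sqrt(1 + (y')^2) has no explicit y dependence, so ∂L/∂y = 0 and the Euler-Lagrange equation gives
    d/dx( y' / sqrt(1 + (y')^2) ) = 0  ⇒  y' / sqrt(1 + (y')^2) = const.
Hence y' is constant, so y(x) is affine.
Fitting the endpoints (-1, 5) and (8, -4):
    slope m = ((-4) − 5) / (8 − (-1)) = -1,
    intercept c = 5 − m·(-1) = 4.
Extremal: y(x) = -x + 4.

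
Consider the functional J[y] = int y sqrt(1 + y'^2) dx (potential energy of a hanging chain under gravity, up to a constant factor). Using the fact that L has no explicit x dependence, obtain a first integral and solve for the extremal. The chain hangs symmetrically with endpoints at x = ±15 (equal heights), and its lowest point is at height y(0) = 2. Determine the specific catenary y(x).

The Lagrangian L(y, y') = y sqrt(1 + y'^2) has no explicit x dependence, so the Beltrami identity applies:
    L − y' ∂L/∂y' = C.
Compute ∂L/∂y' = y · y' / sqrt(1 + y'^2). Then
    L − y' ∂L/∂y'
    = y sqrt(1 + y'^2) − y · y'^2 / sqrt(1 + y'^2)
    = y (1 + y'^2 − y'^2) / sqrt(1 + y'^2)
    = y / sqrt(1 + y'^2) = C.
Squaring gives y^2 = C^2 (1 + y'^2), i.e.
    y'^2 = y^2 / C^2 − 1.
Separating variables,
    dy / sqrt(y^2 − C^2) = dx / C,
and integrating gives arccosh(y / C) = (x − a)/C, so
    y(x) = C cosh((x − a)/C),
the catenary. The constants C and a are fixed by the two endpoint conditions (and, for the hanging-chain problem, the length constraint selects C).
Now fit the given data. The endpoints x = ±15 are symmetric at equal height, so the catenary is even about its minimum: a = 0 and y(x) = C cosh(x/C). The lowest point is y(0) = C cosh(0) = C, and we are told y(0) = 2, so C = 2. Therefore
    y(x) = 2 cosh(x/2),
and at the endpoints
    y(±15) = 2 cosh(15/2).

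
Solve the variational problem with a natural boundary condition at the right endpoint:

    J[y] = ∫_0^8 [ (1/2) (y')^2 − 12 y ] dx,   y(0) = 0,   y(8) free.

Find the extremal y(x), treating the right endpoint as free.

The Lagrangian L = (1/2) (y')^2 − 12 y gives
    ∂L/∂y = −12,   ∂L/∂y' = y'.
Euler-Lagrange: d/dx(y') − (−12) = 0, i.e. y'' + 12 = 0, so
    y(x) = −(12/2) x^2 + C1 x + C2.
Fixed left endpoint y(0) = 0 ⇒ C2 = 0.
The right endpoint x = 8 is free, so the natural (transversality) condition is ∂L/∂y' |_{x=8} = 0, i.e. y'(8) = 0.
Compute y'(x) = −12 x + C1, so y'(8) = −96 + C1 = 0 ⇒ C1 = 96.
Therefore the extremal is
    y(x) = −6 x^2 + 96 x.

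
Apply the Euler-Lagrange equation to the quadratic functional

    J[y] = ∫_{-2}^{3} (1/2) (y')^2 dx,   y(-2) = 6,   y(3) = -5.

The Lagrangian is L = (1/2) (y')^2.
Compute ∂L/∂y = 0, ∂L/∂y' = y'.
The Euler-Lagrange equation d/dx(∂L/∂y') − ∂L/∂y = 0 reduces to
    y'' = 0.
Its general solution is
    y(x) = A x + B,
with A, B fixed by the endpoint conditions.
Applying the endpoint conditions y(-2) = 6 and y(3) = -5: solve A·-2 + B = 6 and A·3 + B = -5. Subtracting gives A(3 − -2) = -5 − 6, so A = -11/5, and B = 6 − A·-2 = 8/5. Therefore
    y(x) = (-11/5) x + 8/5.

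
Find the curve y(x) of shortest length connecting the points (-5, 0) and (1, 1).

Arc-length functional: J[y] = ∫ sqrt(1 + (y')^2) dx.
Lagrangian L = sqrt(1 + (y')^2) has no explicit y dependence, so ∂L/∂y = 0 and the Euler-Lagrange equation gives
    d/dx( y' / sqrt(1 + (y')^2) ) = 0  ⇒  y' / sqrt(1 + (y')^2) = const.
Hence y' is constant, so y(x) is affine.
Fitting the endpoints (-5, 0) and (1, 1):
    slope m = (1 − 0) / (1 − (-5)) = 1/6,
    intercept c = 0 − m·(-5) = 5/6.
Extremal: y(x) = (1/6) x + 5/6.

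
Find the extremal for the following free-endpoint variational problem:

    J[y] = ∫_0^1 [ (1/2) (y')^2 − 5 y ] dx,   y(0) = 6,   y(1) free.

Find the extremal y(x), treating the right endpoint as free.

The Lagrangian L = (1/2) (y')^2 − 5 y gives
    ∂L/∂y = −5,   ∂L/∂y' = y'.
Euler-Lagrange: d/dx(y') − (−5) = 0, i.e. y'' + 5 = 0, so
    y(x) = −(5/2) x^2 + C1 x + C2.
Fixed left endpoint y(0) = 6 ⇒ C2 = 6.
The right endpoint x = 1 is free, so the natural (transversality) condition is ∂L/∂y' |_{x=1} = 0, i.e. y'(1) = 0.
Compute y'(x) = −5 x + C1, so y'(1) = −5 + C1 = 0 ⇒ C1 = 5.
Therefore the extremal is
    y(x) = −(5/2) x^2 + 5 x + 6.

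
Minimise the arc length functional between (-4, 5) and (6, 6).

Arc-length functional: J[y] = ∫ sqrt(1 + (y')^2) dx.
Lagrangian L = sqrt(1 + (y')^2) has no explicit y dependence, so ∂L/∂y = 0 and the Euler-Lagrange equation gives
    d/dx( y' / sqrt(1 + (y')^2) ) = 0  ⇒  y' / sqrt(1 + (y')^2) = const.
Hence y' is constant, so y(x) is affine.
Fitting the endpoints (-4, 5) and (6, 6):
    slope m = (6 − 5) / (6 − (-4)) = 1/10,
    intercept c = 5 − m·(-4) = 27/5.
Extremal: y(x) = (1/10) x + 27/5.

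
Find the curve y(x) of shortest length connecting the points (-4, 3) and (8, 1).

Arc-length functional: J[y] = ∫ sqrt(1 + (y')^2) dx.
Lagrangian L = sqrt(1 + (y')^2) has no explicit y dependence, so ∂L/∂y = 0 and the Euler-Lagrange equation gives
    d/dx( y' / sqrt(1 + (y')^2) ) = 0  ⇒  y' / sqrt(1 + (y')^2) = const.
Hence y' is constant, so y(x) is affine.
Fitting the endpoints (-4, 3) and (8, 1):
    slope m = (1 − 3) / (8 − (-4)) = -1/6,
    intercept c = 3 − m·(-4) = 7/3.
Extremal: y(x) = (-1/6) x + 7/3.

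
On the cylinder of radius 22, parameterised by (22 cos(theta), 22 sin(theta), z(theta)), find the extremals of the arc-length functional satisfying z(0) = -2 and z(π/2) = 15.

Parameterise the cylinder of radius R = 22 as
    r(θ) = (22 cos θ, 22 sin θ, z(θ)).
The arc-length element is
    ds = sqrt(484 + (dz/dθ)^2) dθ,
so the Lagrangian is L = sqrt(484 + z'^2).
L depends on z' only, not on z or θ, so ∂L/∂z = 0 and
    ∂L/∂z' = z' / sqrt(484 + z'^2).
The Euler-Lagrange equation gives
    d/dθ( z' / sqrt(484 + z'^2) ) = 0,
so z' is constant. Integrating once:
    z(θ) = a θ + b,
a helix on the cylinder (a straight line when the cylinder is unrolled). The constants a, b are determined by the endpoint conditions.
With endpoint conditions z(0) = -2 and z(π/2) = 15: from z(0) = b we get b = -2, and a·π/2 + -2 = 15 gives a = 34/π, so
    z(θ) = (34/π) θ − 2.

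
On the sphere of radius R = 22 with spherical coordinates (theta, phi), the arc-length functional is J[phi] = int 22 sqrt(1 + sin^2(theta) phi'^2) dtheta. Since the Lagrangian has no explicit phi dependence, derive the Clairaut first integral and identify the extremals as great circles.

On the sphere of radius R = 22 with spherical coordinates (θ, φ), the induced metric is
    ds^2 = 484(dθ^2 + sin^2(θ) dφ^2).
Parameterise by θ; the arc-length functional is
    J[φ] = ∫ 22 sqrt(1 + sin^2(θ) (dφ/dθ)^2) dθ,
so L = 22 sqrt(1 + sin^2(θ) φ'^2). Compute
    ∂L/∂φ = 0  (L has no explicit φ dependence),
    ∂L/∂φ' = 22 sin^2(θ) φ' / sqrt(1 + sin^2(θ) φ'^2).
Since ∂L/∂φ = 0, the Euler-Lagrange equation
    d/dθ(∂L/∂φ') − ∂L/∂φ = 0
reduces to d/dθ(∂L/∂φ') = 0, i.e. the momentum conjugate to φ is conserved:
    22 sin^2(θ) φ' / sqrt(1 + sin^2(θ) φ'^2) = C.
The overall factor of 22 is constant, so dividing through gives Clairaut's relation sin^2(θ) φ' / sqrt(1 + sin^2(θ) φ'^2) = C' (with C' = C/22). Solving for φ' and integrating gives the great-circle family
    cot(θ) = A cos(φ − φ_0),
i.e. the intersection of the sphere with a plane through the origin. The two constants A and φ_0 (equivalently C and one phase) are fixed by the two endpoint conditions.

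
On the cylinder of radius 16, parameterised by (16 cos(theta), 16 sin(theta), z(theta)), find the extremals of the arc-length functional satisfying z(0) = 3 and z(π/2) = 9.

Parameterise the cylinder of radius R = 16 as
    r(θ) = (16 cos θ, 16 sin θ, z(θ)).
The arc-length element is
    ds = sqrt(256 + (dz/dθ)^2) dθ,
so the Lagrangian is L = sqrt(256 + z'^2).
L depends on z' only, not on z or θ, so ∂L/∂z = 0 and
    ∂L/∂z' = z' / sqrt(256 + z'^2).
The Euler-Lagrange equation gives
    d/dθ( z' / sqrt(256 + z'^2) ) = 0,
so z' is constant. Integrating once:
    z(θ) = a θ + b,
a helix on the cylinder (a straight line when the cylinder is unrolled). The constants a, b are determined by the endpoint conditions.
With endpoint conditions z(0) = 3 and z(π/2) = 9: from z(0) = b we get b = 3, and a·π/2 + 3 = 9 gives a = 12/π, so
    z(θ) = (12/π) θ + 3.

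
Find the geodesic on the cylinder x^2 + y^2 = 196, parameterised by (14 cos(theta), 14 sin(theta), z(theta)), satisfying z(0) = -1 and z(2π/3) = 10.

Parameterise the cylinder of radius R = 14 as
    r(θ) = (14 cos θ, 14 sin θ, z(θ)).
The arc-length element is
    ds = sqrt(196 + (dz/dθ)^2) dθ,
so the Lagrangian is L = sqrt(196 + z'^2).
L depends on z' only, not on z or θ, so ∂L/∂z = 0 and
    ∂L/∂z' = z' / sqrt(196 + z'^2).
The Euler-Lagrange equation gives
    d/dθ( z' / sqrt(196 + z'^2) ) = 0,
so z' is constant. Integrating once:
    z(θ) = a θ + b,
a helix on the cylinder (a straight line when the cylinder is unrolled). The constants a, b are determined by the endpoint conditions.
With endpoint conditions z(0) = -1 and z(2π/3) = 10: from z(0) = b we get b = -1, and a·2π/3 + -1 = 10 gives a = 33/(2π), so
    z(θ) = (33/(2π)) θ − 1.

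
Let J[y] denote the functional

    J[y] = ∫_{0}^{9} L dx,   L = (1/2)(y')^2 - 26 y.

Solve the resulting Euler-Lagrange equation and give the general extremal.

The Lagrangian is L = (1/2)(y')^2 - 26 y.
∂L/∂y = -26.
∂L/∂y' = y'.
The Euler-Lagrange equation d/dx(∂L/∂y') − ∂L/∂y = 0 becomes:
    y'' + 26 = 0
General solution: y(x) = -13 x^2 + A x + B, where A and B are arbitrary constants fixed by the endpoint conditions.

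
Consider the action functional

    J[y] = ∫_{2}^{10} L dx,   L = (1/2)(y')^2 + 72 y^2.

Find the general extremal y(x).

The Lagrangian is L = (1/2)(y')^2 + 72 y^2.
∂L/∂y = 144y.
∂L/∂y' = y'.
The Euler-Lagrange equation d/dx(∂L/∂y') − ∂L/∂y = 0 becomes:
    y'' - 144 y = 0
General solution: y(x) = A e^(12x) + B e^(-12x), where A and B are arbitrary constants fixed by the endpoint conditions.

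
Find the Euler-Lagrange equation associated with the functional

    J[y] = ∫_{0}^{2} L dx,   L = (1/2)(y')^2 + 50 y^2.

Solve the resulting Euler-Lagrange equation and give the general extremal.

The Lagrangian is L = (1/2)(y')^2 + 50 y^2.
∂L/∂y = 100y.
∂L/∂y' = y'.
The Euler-Lagrange equation d/dx(∂L/∂y') − ∂L/∂y = 0 becomes:
    y'' - 100 y = 0
General solution: y(x) = A e^(10x) + B e^(-10x), where A and B are arbitrary constants fixed by the endpoint conditions.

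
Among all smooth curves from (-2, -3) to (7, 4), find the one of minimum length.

Arc-length functional: J[y] = ∫ sqrt(1 + (y')^2) dx.
Lagrangian L = sqrt(1 + (y')^2) has no explicit y dependence, so ∂L/∂y = 0 and the Euler-Lagrange equation gives
    d/dx( y' / sqrt(1 + (y')^2) ) = 0  ⇒  y' / sqrt(1 + (y')^2) = const.
Hence y' is constant, so y(x) is affine.
Fitting the endpoints (-2, -3) and (7, 4):
    slope m = (4 − (-3)) / (7 − (-2)) = 7/9,
    intercept c = (-3) − m·(-2) = -13/9.
Extremal: y(x) = (7/9) x - 13/9.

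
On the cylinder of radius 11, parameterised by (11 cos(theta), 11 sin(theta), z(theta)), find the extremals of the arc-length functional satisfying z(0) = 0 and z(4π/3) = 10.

Parameterise the cylinder of radius R = 11 as
    r(θ) = (11 cos θ, 11 sin θ, z(θ)).
The arc-length element is
    ds = sqrt(121 + (dz/dθ)^2) dθ,
so the Lagrangian is L = sqrt(121 + z'^2).
L depends on z' only, not on z or θ, so ∂L/∂z = 0 and
    ∂L/∂z' = z' / sqrt(121 + z'^2).
The Euler-Lagrange equation gives
    d/dθ( z' / sqrt(121 + z'^2) ) = 0,
so z' is constant. Integrating once:
    z(θ) = a θ + b,
a helix on the cylinder (a straight line when the cylinder is unrolled). The constants a, b are determined by the endpoint conditions.
With endpoint conditions z(0) = 0 and z(4π/3) = 10: from z(0) = b we get b = 0, and a·4π/3 + 0 = 10 gives a = 15/(2π), so
    z(θ) = (15/(2π)) θ.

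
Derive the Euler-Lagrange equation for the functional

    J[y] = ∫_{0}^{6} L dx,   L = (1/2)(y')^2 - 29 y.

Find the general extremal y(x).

The Lagrangian is L = (1/2)(y')^2 - 29 y.
∂L/∂y = -29.
∂L/∂y' = y'.
The Euler-Lagrange equation d/dx(∂L/∂y') − ∂L/∂y = 0 becomes:
    y'' + 29 = 0
General solution: y(x) = -(29/2) x^2 + A x + B, where A and B are arbitrary constants fixed by the endpoint conditions.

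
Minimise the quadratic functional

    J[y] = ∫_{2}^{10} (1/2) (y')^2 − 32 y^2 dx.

The Lagrangian is L = (1/2) (y')^2 − 32 y^2.
Compute ∂L/∂y = -64y, ∂L/∂y' = y'.
The Euler-Lagrange equation d/dx(∂L/∂y') − ∂L/∂y = 0 reduces to
    y'' + 64 y = 0.
Its general solution is
    y(x) = A sin(8x) + B cos(8x),
with A, B fixed by the endpoint conditions.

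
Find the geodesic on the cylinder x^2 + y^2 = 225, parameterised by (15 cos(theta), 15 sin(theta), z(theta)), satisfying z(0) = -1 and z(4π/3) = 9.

Parameterise the cylinder of radius R = 15 as
    r(θ) = (15 cos θ, 15 sin θ, z(θ)).
The arc-length element is
    ds = sqrt(225 + (dz/dθ)^2) dθ,
so the Lagrangian is L = sqrt(225 + z'^2).
L depends on z' only, not on z or θ, so ∂L/∂z = 0 and
    ∂L/∂z' = z' / sqrt(225 + z'^2).
The Euler-Lagrange equation gives
    d/dθ( z' / sqrt(225 + z'^2) ) = 0,
so z' is constant. Integrating once:
    z(θ) = a θ + b,
a helix on the cylinder (a straight line when the cylinder is unrolled). The constants a, b are determined by the endpoint conditions.
With endpoint conditions z(0) = -1 and z(4π/3) = 9: from z(0) = b we get b = -1, and a·4π/3 + -1 = 9 gives a = 15/(2π), so
    z(θ) = (15/(2π)) θ − 1.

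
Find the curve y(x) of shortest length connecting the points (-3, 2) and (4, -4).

Arc-length functional: J[y] = ∫ sqrt(1 + (y')^2) dx.
Lagrangian L = sqrt(1 + (y')^2) has no explicit y dependence, so ∂L/∂y = 0 and the Euler-Lagrange equation gives
    d/dx( y' / sqrt(1 + (y')^2) ) = 0  ⇒  y' / sqrt(1 + (y')^2) = const.
Hence y' is constant, so y(x) is affine.
Fitting the endpoints (-3, 2) and (4, -4):
    slope m = ((-4) − 2) / (4 − (-3)) = -6/7,
    intercept c = 2 − m·(-3) = -4/7.
Extremal: y(x) = (-6/7) x - 4/7.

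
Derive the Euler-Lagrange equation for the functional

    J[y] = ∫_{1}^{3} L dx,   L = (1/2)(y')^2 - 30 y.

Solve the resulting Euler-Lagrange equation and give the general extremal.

The Lagrangian is L = (1/2)(y')^2 - 30 y.
∂L/∂y = -30.
∂L/∂y' = y'.
The Euler-Lagrange equation d/dx(∂L/∂y') − ∂L/∂y = 0 becomes:
    y'' + 30 = 0
General solution: y(x) = -15 x^2 + A x + B, where A and B are arbitrary constants fixed by the endpoint conditions.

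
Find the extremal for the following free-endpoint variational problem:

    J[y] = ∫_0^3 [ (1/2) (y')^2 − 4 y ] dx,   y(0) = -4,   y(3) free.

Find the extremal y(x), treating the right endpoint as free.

The Lagrangian L = (1/2) (y')^2 − 4 y gives
    ∂L/∂y = −4,   ∂L/∂y' = y'.
Euler-Lagrange: d/dx(y') − (−4) = 0, i.e. y'' + 4 = 0, so
    y(x) = −(4/2) x^2 + C1 x + C2.
Fixed left endpoint y(0) = -4 ⇒ C2 = -4.
The right endpoint x = 3 is free, so the natural (transversality) condition is ∂L/∂y' |_{x=3} = 0, i.e. y'(3) = 0.
Compute y'(x) = −4 x + C1, so y'(3) = −12 + C1 = 0 ⇒ C1 = 12.
Therefore the extremal is
    y(x) = −2 x^2 + 12 x − 4.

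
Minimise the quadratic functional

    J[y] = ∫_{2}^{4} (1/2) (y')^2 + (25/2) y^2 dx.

The Lagrangian is L = (1/2) (y')^2 + (25/2) y^2.
Compute ∂L/∂y = 25y, ∂L/∂y' = y'.
The Euler-Lagrange equation d/dx(∂L/∂y') − ∂L/∂y = 0 reduces to
    y'' − 25 y = 0.
Its general solution is
    y(x) = A e^(5x) + B e^(−5x),
with A, B fixed by the endpoint conditions.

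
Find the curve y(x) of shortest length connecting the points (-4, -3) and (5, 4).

Arc-length functional: J[y] = ∫ sqrt(1 + (y')^2) dx.
Lagrangian L = sqrt(1 + (y')^2) has no explicit y dependence, so ∂L/∂y = 0 and the Euler-Lagrange equation gives
    d/dx( y' / sqrt(1 + (y')^2) ) = 0  ⇒  y' / sqrt(1 + (y')^2) = const.
Hence y' is constant, so y(x) is affine.
Fitting the endpoints (-4, -3) and (5, 4):
    slope m = (4 − (-3)) / (5 − (-4)) = 7/9,
    intercept c = (-3) − m·(-4) = 1/9.
Extremal: y(x) = (7/9) x + 1/9.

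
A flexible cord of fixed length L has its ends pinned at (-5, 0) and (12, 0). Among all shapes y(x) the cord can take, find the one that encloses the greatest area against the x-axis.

Set up the augmented Lagrangian using a multiplier λ for the length constraint:
    F(y, y') = y − λ sqrt(1 + y'^2).
F has no explicit x dependence, so the Beltrami identity yields a first integral
    F − y' ∂F/∂y' = C.
Compute ∂F/∂y' = −λ y' / sqrt(1 + y'^2). Then
    y − λ sqrt(1 + y'^2) + λ y'^2 / sqrt(1 + y'^2) = C
    ⇒  y − λ / sqrt(1 + y'^2) = C.
Solving for y' and integrating gives
    (x − a)^2 + (y − b)^2 = λ^2,
a circular arc of radius λ. The constants a, b are determined by the endpoint conditions y(-5) = y(12) = 0, and λ is fixed implicitly by the length constraint
    ∫_{-5}^{12} sqrt(1 + y'^2) dx = L.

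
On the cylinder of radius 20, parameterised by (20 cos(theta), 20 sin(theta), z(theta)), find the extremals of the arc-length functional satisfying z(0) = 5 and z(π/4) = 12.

Parameterise the cylinder of radius R = 20 as
    r(θ) = (20 cos θ, 20 sin θ, z(θ)).
The arc-length element is
    ds = sqrt(400 + (dz/dθ)^2) dθ,
so the Lagrangian is L = sqrt(400 + z'^2).
L depends on z' only, not on z or θ, so ∂L/∂z = 0 and
    ∂L/∂z' = z' / sqrt(400 + z'^2).
The Euler-Lagrange equation gives
    d/dθ( z' / sqrt(400 + z'^2) ) = 0,
so z' is constant. Integrating once:
    z(θ) = a θ + b,
a helix on the cylinder (a straight line when the cylinder is unrolled). The constants a, b are determined by the endpoint conditions.
With endpoint conditions z(0) = 5 and z(π/4) = 12: from z(0) = b we get b = 5, and a·π/4 + 5 = 12 gives a = 28/π, so
    z(θ) = (28/π) θ + 5.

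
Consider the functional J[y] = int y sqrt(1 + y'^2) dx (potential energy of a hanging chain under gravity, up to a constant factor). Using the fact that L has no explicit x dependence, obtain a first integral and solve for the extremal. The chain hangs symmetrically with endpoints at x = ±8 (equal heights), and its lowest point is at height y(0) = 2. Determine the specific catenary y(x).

The Lagrangian L(y, y') = y sqrt(1 + y'^2) has no explicit x dependence, so the Beltrami identity applies:
    L − y' ∂L/∂y' = C.
Compute ∂L/∂y' = y · y' / sqrt(1 + y'^2). Then
    L − y' ∂L/∂y'
    = y sqrt(1 + y'^2) − y · y'^2 / sqrt(1 + y'^2)
    = y (1 + y'^2 − y'^2) / sqrt(1 + y'^2)
    = y / sqrt(1 + y'^2) = C.
Squaring gives y^2 = C^2 (1 + y'^2), i.e.
    y'^2 = y^2 / C^2 − 1.
Separating variables,
    dy / sqrt(y^2 − C^2) = dx / C,
and integrating gives arccosh(y / C) = (x − a)/C, so
    y(x) = C cosh((x − a)/C),
the catenary. The constants C and a are fixed by the two endpoint conditions (and, for the hanging-chain problem, the length constraint selects C).
Now fit the given data. The endpoints x = ±8 are symmetric at equal height, so the catenary is even about its minimum: a = 0 and y(x) = C cosh(x/C). The lowest point is y(0) = C cosh(0) = C, and we are told y(0) = 2, so C = 2. Therefore
    y(x) = 2 cosh(x/2),
and at the endpoints
    y(±8) = 2 cosh(8/2).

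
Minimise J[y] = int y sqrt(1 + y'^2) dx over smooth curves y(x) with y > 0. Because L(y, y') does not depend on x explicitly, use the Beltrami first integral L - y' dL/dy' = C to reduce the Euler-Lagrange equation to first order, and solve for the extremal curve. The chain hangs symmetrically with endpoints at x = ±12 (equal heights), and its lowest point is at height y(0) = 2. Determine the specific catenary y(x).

The Lagrangian L(y, y') = y sqrt(1 + y'^2) has no explicit x dependence, so the Beltrami identity applies:
    L − y' ∂L/∂y' = C.
Compute ∂L/∂y' = y · y' / sqrt(1 + y'^2). Then
    L − y' ∂L/∂y'
    = y sqrt(1 + y'^2) − y · y'^2 / sqrt(1 + y'^2)
    = y (1 + y'^2 − y'^2) / sqrt(1 + y'^2)
    = y / sqrt(1 + y'^2) = C.
Squaring gives y^2 = C^2 (1 + y'^2), i.e.
    y'^2 = y^2 / C^2 − 1.
Separating variables,
    dy / sqrt(y^2 − C^2) = dx / C,
and integrating gives arccosh(y / C) = (x − a)/C, so
    y(x) = C cosh((x − a)/C),
the catenary. The constants C and a are fixed by the two endpoint conditions (and, for the hanging-chain problem, the length constraint selects C).
Now fit the given data. The endpoints x = ±12 are symmetric at equal height, so the catenary is even about its minimum: a = 0 and y(x) = C cosh(x/C). The lowest point is y(0) = C cosh(0) = C, and we are told y(0) = 2, so C = 2. Therefore
    y(x) = 2 cosh(x/2),
and at the endpoints
    y(±12) = 2 cosh(12/2).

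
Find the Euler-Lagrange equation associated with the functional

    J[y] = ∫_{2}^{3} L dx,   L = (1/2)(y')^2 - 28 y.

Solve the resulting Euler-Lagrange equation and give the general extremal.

The Lagrangian is L = (1/2)(y')^2 - 28 y.
∂L/∂y = -28.
∂L/∂y' = y'.
The Euler-Lagrange equation d/dx(∂L/∂y') − ∂L/∂y = 0 becomes:
    y'' + 28 = 0
General solution: y(x) = -14 x^2 + A x + B, where A and B are arbitrary constants fixed by the endpoint conditions.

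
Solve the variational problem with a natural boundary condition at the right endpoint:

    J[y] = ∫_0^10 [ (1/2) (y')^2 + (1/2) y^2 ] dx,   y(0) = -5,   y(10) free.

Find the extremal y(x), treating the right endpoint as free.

The Lagrangian L = (1/2) (y')^2 + (1/2) y^2 gives
    ∂L/∂y = 1 y,   ∂L/∂y' = y'.
Euler-Lagrange: y'' − y = 0.
With k = 1, the general solution is
    y(x) = A cosh(x) + B sinh(x).
Fixed left endpoint y(0) = -5 ⇒ A = -5.
The right endpoint x = 10 is free, so the natural (transversality) condition is ∂L/∂y' |_{x=10} = 0, i.e. y'(10) = 0.
Compute y'(x) = A k sinh(k x) + B k cosh(k x), so
    y'(10) = A k sinh(k·10) + B k cosh(k·10) = 0
    ⇒ B = −A tanh(k·10) = 5 tanh(1·10).
Therefore the extremal is
    y(x) = −5 cosh(1 x) + 5 tanh(1·10) sinh(1 x).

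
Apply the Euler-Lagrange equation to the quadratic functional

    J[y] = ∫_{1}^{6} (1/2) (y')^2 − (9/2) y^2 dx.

The Lagrangian is L = (1/2) (y')^2 − (9/2) y^2.
Compute ∂L/∂y = -9y, ∂L/∂y' = y'.
The Euler-Lagrange equation d/dx(∂L/∂y') − ∂L/∂y = 0 reduces to
    y'' + 9 y = 0.
Its general solution is
    y(x) = A sin(3x) + B cos(3x),
with A, B fixed by the endpoint conditions.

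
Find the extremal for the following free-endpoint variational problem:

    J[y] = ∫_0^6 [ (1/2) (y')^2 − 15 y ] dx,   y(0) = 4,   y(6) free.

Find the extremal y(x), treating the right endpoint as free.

The Lagrangian L = (1/2) (y')^2 − 15 y gives
    ∂L/∂y = −15,   ∂L/∂y' = y'.
Euler-Lagrange: d/dx(y') − (−15) = 0, i.e. y'' + 15 = 0, so
    y(x) = −(15/2) x^2 + C1 x + C2.
Fixed left endpoint y(0) = 4 ⇒ C2 = 4.
The right endpoint x = 6 is free, so the natural (transversality) condition is ∂L/∂y' |_{x=6} = 0, i.e. y'(6) = 0.
Compute y'(x) = −15 x + C1, so y'(6) = −90 + C1 = 0 ⇒ C1 = 90.
Therefore the extremal is
    y(x) = −(15/2) x^2 + 90 x + 4.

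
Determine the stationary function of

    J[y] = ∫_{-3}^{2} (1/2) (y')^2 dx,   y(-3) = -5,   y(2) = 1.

The Lagrangian is L = (1/2) (y')^2.
Compute ∂L/∂y = 0, ∂L/∂y' = y'.
The Euler-Lagrange equation d/dx(∂L/∂y') − ∂L/∂y = 0 reduces to
    y'' = 0.
Its general solution is
    y(x) = A x + B,
with A, B fixed by the endpoint conditions.
Applying the endpoint conditions y(-3) = -5 and y(2) = 1: solve A·-3 + B = -5 and A·2 + B = 1. Subtracting gives A(2 − -3) = 1 − -5, so A = 6/5, and B = -5 − A·-3 = -7/5. Therefore
    y(x) = (6/5) x - 7/5.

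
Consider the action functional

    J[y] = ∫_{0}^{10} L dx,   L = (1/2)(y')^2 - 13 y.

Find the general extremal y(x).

The Lagrangian is L = (1/2)(y')^2 - 13 y.
∂L/∂y = -13.
∂L/∂y' = y'.
The Euler-Lagrange equation d/dx(∂L/∂y') − ∂L/∂y = 0 becomes:
    y'' + 13 = 0
General solution: y(x) = -(13/2) x^2 + A x + B, where A and B are arbitrary constants fixed by the endpoint conditions.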